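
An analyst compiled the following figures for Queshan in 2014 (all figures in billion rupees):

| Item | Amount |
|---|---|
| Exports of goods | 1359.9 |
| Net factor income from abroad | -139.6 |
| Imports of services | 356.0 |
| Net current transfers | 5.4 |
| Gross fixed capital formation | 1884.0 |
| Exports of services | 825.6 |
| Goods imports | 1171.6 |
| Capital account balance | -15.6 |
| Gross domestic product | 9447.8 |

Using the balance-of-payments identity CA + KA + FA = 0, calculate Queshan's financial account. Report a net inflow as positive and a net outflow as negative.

Goods balance = 1359.9 - 1171.6 = 188.3
Services balance = 825.6 - 356.0 = 469.6
Trade balance (goods + services) = 188.3 + 469.6 = 657.9
Net primary income = -139.6
Net secondary income = 5.4
Current account = 657.9 + (-139.6) + 5.4 = 523.7
Financial account = -(523.7 + (-15.6)) = -508.1

-508.1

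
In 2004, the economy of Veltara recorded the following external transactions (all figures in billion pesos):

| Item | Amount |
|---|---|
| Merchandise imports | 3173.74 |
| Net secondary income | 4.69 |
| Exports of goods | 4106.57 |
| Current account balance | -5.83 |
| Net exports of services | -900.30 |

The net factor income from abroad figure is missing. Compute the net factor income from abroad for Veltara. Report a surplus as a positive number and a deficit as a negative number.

-43.05

Current account = goods balance + services balance + net primary income + net secondary income
Sum of the known components = 37.22
Net factor income from abroad = CA - (known components) = -5.83 - 37.22 = -43.05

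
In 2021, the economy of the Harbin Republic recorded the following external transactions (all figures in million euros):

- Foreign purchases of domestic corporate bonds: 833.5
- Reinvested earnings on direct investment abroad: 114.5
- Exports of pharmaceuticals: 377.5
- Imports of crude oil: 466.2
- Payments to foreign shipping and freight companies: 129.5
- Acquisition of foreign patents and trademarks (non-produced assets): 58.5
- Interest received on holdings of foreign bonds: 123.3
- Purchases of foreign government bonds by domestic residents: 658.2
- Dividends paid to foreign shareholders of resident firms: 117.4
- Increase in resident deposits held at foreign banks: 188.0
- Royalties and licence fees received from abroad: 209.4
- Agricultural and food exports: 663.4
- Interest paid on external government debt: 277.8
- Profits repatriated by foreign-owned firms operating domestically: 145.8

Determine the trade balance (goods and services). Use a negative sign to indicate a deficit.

Goods: 377.5 + 663.4 - 466.2 = 574.7
Services: -129.5 + 209.4 = 79.9
Trade balance = 574.7 + 79.9 = 654.6
(Excluded from the trade balance — financial account: foreign purchases of domestic corporate bonds 833.5, purchases of foreign government bonds by domestic residents 658.2, increase in resident deposits held at foreign banks 188.0; primary income: reinvested earnings on direct investment abroad 114.5, interest received on holdings of foreign bonds 123.3, dividends paid to foreign shareholders of resident firms 117.4, interest paid on external government debt 277.8, profits repatriated by foreign-owned firms operating domestically 145.8; capital account: acquisition of foreign patents and trademarks (non-produced assets) 58.5.)

654.6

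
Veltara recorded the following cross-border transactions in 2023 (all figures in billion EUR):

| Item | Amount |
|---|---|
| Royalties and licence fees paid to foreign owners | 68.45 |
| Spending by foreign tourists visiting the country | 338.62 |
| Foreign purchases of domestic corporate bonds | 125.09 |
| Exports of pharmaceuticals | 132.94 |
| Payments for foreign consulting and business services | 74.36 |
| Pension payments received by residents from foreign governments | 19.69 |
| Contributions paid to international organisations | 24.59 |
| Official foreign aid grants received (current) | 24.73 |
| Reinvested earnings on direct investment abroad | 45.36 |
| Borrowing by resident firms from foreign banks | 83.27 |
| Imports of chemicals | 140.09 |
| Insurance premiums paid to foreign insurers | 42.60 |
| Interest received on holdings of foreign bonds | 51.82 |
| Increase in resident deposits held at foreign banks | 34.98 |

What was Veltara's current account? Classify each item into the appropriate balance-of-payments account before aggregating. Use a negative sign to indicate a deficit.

263.07

Goods: 132.94 - 140.09 = -7.15
Services: -42.60 - 68.45 - 74.36 + 338.62 = 153.21
Primary income: 51.82 + 45.36 = 97.18
Secondary income: 19.69 + 24.73 - 24.59 = 19.83
Current account = (-7.15) + 153.21 + 97.18 + 19.83 = 263.07
(Excluded from the current account — financial account: foreign purchases of domestic corporate bonds 125.09, borrowing by resident firms from foreign banks 83.27, increase in resident deposits held at foreign banks 34.98.)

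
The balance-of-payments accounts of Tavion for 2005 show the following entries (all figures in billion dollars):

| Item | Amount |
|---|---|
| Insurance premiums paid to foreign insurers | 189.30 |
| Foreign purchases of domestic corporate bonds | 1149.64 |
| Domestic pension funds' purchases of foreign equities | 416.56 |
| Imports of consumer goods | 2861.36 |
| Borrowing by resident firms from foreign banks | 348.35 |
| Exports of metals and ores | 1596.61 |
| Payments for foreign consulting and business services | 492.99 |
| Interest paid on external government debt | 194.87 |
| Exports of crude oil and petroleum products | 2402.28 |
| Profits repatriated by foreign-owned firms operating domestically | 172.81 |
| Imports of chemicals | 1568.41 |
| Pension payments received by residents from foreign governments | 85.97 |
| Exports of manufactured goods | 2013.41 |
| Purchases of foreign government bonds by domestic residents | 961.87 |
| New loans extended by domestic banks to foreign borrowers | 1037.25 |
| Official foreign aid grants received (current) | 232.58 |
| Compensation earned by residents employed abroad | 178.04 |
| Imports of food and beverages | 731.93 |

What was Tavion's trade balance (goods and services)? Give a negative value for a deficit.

Goods: 1596.61 - 731.93 + 2402.28 + 2013.41 - 2861.36 - 1568.41 = 850.60
Services: -189.30 - 492.99 = -682.29
Trade balance = 850.60 + (-682.29) = 168.31
(Excluded from the trade balance — financial account: foreign purchases of domestic corporate bonds 1149.64, domestic pension funds' purchases of foreign equities 416.56, borrowing by resident firms from foreign banks 348.35, purchases of foreign government bonds by domestic residents 961.87, new loans extended by domestic banks to foreign borrowers 1037.25; primary income: interest paid on external government debt 194.87, profits repatriated by foreign-owned firms operating domestically 172.81, compensation earned by residents employed abroad 178.04; secondary income: pension payments received by residents from foreign governments 85.97, official foreign aid grants received (current) 232.58.)

168.31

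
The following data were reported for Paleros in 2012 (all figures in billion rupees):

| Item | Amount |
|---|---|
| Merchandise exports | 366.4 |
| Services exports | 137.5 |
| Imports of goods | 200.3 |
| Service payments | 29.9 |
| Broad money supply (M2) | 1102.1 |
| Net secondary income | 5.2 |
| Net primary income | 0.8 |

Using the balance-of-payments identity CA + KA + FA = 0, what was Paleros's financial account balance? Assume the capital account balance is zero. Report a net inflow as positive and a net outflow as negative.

Goods balance = 366.4 - 200.3 = 166.1
Services balance = 137.5 - 29.9 = 107.6
Trade balance (goods + services) = 166.1 + 107.6 = 273.7
Net primary income = 0.8
Net secondary income = 5.2
Current account = 273.7 + 0.8 + 5.2 = 279.7
Financial account = -(279.7) = -279.7

-279.7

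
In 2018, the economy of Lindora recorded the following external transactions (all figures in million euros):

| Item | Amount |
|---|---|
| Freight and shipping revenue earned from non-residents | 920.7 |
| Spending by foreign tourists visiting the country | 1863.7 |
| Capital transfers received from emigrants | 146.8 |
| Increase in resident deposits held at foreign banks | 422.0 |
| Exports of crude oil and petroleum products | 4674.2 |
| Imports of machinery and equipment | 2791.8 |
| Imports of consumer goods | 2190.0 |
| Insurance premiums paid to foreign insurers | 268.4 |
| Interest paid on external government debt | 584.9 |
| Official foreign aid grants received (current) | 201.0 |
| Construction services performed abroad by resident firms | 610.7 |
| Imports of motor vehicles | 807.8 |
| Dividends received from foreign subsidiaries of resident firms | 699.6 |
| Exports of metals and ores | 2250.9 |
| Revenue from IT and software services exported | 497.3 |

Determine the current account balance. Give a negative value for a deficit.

5075.2

Goods: -2791.8 + 4674.2 - 2190.0 + 2250.9 - 807.8 = 1135.5
Services: 920.7 + 610.7 - 268.4 + 1863.7 + 497.3 = 3624.0
Primary income: 699.6 - 584.9 = 114.7
Secondary income: 201.0
Current account = 1135.5 + 3624.0 + 114.7 + 201.0 = 5075.2
(Excluded from the current account — capital account: capital transfers received from emigrants 146.8; financial account: increase in resident deposits held at foreign banks 422.0.)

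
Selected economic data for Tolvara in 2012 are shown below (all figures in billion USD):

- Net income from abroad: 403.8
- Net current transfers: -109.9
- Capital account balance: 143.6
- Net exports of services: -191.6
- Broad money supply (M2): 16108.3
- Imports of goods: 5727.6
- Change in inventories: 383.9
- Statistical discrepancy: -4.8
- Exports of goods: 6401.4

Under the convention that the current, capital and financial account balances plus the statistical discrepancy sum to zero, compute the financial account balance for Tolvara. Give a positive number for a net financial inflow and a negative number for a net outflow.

-914.9

Goods balance = 6401.4 - 5727.6 = 673.8
Services balance = -191.6
Trade balance (goods + services) = 673.8 + (-191.6) = 482.2
Net primary income = 403.8
Net secondary income = -109.9
Current account = 482.2 + 403.8 + (-109.9) = 776.1
Financial account = -(776.1 + 143.6 + (-4.8)) = -914.9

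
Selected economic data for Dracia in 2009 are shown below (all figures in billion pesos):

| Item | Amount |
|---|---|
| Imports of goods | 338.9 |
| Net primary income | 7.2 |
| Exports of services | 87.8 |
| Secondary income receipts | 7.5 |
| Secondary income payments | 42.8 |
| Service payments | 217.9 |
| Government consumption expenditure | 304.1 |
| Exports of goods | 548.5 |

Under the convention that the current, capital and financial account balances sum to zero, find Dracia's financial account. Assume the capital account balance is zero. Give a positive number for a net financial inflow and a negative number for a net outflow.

-51.4

Goods balance = 548.5 - 338.9 = 209.6
Services balance = 87.8 - 217.9 = -130.1
Trade balance (goods + services) = 209.6 + (-130.1) = 79.5
Net primary income = 7.2
Net secondary income = 7.5 - 42.8 = -35.3
Current account = 79.5 + 7.2 + (-35.3) = 51.4
Financial account = -(51.4) = -51.4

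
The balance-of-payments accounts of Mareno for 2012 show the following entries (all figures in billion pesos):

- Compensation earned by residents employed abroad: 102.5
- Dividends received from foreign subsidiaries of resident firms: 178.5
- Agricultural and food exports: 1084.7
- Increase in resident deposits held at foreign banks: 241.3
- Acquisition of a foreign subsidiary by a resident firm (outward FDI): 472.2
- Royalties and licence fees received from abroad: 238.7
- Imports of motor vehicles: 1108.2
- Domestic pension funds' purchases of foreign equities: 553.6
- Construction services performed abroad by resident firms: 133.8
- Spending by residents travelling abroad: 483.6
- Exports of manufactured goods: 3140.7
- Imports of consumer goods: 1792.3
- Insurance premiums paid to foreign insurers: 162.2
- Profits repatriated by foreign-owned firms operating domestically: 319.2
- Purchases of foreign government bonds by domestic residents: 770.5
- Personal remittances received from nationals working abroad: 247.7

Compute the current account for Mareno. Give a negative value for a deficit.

Goods: -1792.3 + 1084.7 - 1108.2 + 3140.7 = 1324.9
Services: 133.8 + 238.7 - 483.6 - 162.2 = -273.3
Primary income: -319.2 + 102.5 + 178.5 = -38.2
Secondary income: 247.7
Current account = 1324.9 + (-273.3) + (-38.2) + 247.7 = 1261.1
(Excluded from the current account — financial account: increase in resident deposits held at foreign banks 241.3, acquisition of a foreign subsidiary by a resident firm (outward FDI) 472.2, domestic pension funds' purchases of foreign equities 553.6, purchases of foreign government bonds by domestic residents 770.5.)

1261.1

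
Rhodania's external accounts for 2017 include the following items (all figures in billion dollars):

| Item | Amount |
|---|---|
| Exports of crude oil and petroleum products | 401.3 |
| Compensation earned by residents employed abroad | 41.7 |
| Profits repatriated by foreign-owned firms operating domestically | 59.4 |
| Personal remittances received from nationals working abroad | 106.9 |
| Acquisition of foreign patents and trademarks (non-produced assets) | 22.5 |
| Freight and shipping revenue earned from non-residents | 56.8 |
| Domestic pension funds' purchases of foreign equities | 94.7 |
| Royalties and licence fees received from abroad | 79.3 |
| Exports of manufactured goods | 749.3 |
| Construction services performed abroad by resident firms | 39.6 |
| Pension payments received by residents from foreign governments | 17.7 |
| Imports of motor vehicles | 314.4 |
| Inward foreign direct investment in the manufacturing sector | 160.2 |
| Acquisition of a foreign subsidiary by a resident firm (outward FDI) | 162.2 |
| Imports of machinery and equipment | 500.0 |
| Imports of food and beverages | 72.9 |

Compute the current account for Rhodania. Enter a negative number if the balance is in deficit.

545.9

Goods: -500.0 + 401.3 - 314.4 - 72.9 + 749.3 = 263.3
Services: 56.8 + 39.6 + 79.3 = 175.7
Primary income: -59.4 + 41.7 = -17.7
Secondary income: 17.7 + 106.9 = 124.6
Current account = 263.3 + 175.7 + (-17.7) + 124.6 = 545.9
(Excluded from the current account — capital account: acquisition of foreign patents and trademarks (non-produced assets) 22.5; financial account: domestic pension funds' purchases of foreign equities 94.7, inward foreign direct investment in the manufacturing sector 160.2, acquisition of a foreign subsidiary by a resident firm (outward FDI) 162.2.)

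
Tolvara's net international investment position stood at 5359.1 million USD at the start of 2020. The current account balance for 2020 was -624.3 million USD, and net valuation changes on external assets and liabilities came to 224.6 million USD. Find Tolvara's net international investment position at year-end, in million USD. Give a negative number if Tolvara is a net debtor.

Change in NIIP = current account + net valuation change = -624.3 + 224.6 = -399.7
End-of-year NIIP = 5359.1 + (-399.7) = 4959.4

4959.4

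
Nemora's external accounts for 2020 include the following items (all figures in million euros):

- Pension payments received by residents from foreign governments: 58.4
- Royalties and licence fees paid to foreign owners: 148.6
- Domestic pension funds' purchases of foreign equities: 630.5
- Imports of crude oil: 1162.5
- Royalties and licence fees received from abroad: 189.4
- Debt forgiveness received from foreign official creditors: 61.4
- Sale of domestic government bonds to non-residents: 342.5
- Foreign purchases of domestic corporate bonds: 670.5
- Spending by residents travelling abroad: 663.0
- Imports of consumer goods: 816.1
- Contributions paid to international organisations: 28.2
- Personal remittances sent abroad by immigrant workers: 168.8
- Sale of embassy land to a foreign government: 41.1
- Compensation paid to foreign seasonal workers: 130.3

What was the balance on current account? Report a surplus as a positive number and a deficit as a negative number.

Goods: -1162.5 - 816.1 = -1978.6
Services: -663.0 + 189.4 - 148.6 = -622.2
Primary income: -130.3
Secondary income: -168.8 - 28.2 + 58.4 = -138.6
Current account = (-1978.6) + (-622.2) + (-130.3) + (-138.6) = -2869.7
(Excluded from the current account — financial account: domestic pension funds' purchases of foreign equities 630.5, sale of domestic government bonds to non-residents 342.5, foreign purchases of domestic corporate bonds 670.5; capital account: debt forgiveness received from foreign official creditors 61.4, sale of embassy land to a foreign government 41.1.)

-2869.7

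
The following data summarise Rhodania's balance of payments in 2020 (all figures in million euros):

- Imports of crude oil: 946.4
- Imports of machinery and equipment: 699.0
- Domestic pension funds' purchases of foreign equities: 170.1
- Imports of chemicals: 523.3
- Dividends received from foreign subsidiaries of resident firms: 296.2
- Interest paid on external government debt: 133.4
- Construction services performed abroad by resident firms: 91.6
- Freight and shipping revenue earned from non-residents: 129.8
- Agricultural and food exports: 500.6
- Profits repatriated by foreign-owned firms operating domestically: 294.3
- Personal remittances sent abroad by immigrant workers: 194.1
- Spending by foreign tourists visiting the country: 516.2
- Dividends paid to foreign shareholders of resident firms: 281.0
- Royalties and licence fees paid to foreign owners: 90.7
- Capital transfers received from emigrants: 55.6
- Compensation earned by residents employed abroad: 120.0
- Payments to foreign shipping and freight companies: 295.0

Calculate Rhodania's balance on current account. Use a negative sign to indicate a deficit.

Goods: -699.0 - 523.3 + 500.6 - 946.4 = -1668.1
Services: -295.0 + 129.8 + 91.6 - 90.7 + 516.2 = 351.9
Primary income: -133.4 + 120.0 - 281.0 + 296.2 - 294.3 = -292.5
Secondary income: -194.1
Current account = (-1668.1) + 351.9 + (-292.5) + (-194.1) = -1802.8
(Excluded from the current account — financial account: domestic pension funds' purchases of foreign equities 170.1; capital account: capital transfers received from emigrants 55.6.)

-1802.8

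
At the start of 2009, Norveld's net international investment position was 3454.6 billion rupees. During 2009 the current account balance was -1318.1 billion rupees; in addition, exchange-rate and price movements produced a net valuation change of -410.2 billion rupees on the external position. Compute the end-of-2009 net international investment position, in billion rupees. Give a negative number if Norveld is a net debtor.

Change in NIIP = current account + net valuation change = -1318.1 + (-410.2) = -1728.3
End-of-year NIIP = 3454.6 + (-1728.3) = 1726.3

1726.3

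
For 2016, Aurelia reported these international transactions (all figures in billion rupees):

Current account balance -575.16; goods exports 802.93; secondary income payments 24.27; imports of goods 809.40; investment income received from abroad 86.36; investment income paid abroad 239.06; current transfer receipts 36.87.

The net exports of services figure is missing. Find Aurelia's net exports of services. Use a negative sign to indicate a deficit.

-428.59

Current account = goods balance + services balance + net primary income + net secondary income
Sum of the known components = -146.57
Net exports of services = CA - (known components) = -575.16 - (-146.57) = -428.59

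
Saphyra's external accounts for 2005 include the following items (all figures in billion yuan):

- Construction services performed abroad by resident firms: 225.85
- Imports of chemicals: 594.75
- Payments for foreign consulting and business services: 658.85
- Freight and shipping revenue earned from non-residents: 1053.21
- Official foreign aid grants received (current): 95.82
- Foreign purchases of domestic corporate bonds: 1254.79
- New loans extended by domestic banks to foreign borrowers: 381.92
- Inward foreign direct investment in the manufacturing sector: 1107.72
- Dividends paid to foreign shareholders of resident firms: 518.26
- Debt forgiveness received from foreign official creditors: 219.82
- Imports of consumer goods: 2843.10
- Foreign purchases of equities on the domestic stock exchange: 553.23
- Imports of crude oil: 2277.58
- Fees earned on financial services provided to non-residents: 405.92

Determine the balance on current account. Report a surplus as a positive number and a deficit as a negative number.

-5111.74

Goods: -594.75 - 2277.58 - 2843.10 = -5715.43
Services: -658.85 + 1053.21 + 225.85 + 405.92 = 1026.13
Primary income: -518.26
Secondary income: 95.82
Current account = (-5715.43) + 1026.13 + (-518.26) + 95.82 = -5111.74
(Excluded from the current account — financial account: foreign purchases of domestic corporate bonds 1254.79, new loans extended by domestic banks to foreign borrowers 381.92, inward foreign direct investment in the manufacturing sector 1107.72, foreign purchases of equities on the domestic stock exchange 553.23; capital account: debt forgiveness received from foreign official creditors 219.82.)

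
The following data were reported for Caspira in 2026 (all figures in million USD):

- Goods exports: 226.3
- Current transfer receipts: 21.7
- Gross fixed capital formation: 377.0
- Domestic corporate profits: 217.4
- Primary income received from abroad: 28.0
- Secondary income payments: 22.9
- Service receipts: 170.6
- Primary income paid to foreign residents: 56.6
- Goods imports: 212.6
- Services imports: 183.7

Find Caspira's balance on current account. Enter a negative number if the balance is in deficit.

-29.2

Goods balance = 226.3 - 212.6 = 13.7
Services balance = 170.6 - 183.7 = -13.1
Trade balance (goods + services) = 13.7 + (-13.1) = 0.6
Net primary income = 28.0 - 56.6 = -28.6
Net secondary income = 21.7 - 22.9 = -1.2
Current account = 0.6 + (-28.6) + (-1.2) = -29.2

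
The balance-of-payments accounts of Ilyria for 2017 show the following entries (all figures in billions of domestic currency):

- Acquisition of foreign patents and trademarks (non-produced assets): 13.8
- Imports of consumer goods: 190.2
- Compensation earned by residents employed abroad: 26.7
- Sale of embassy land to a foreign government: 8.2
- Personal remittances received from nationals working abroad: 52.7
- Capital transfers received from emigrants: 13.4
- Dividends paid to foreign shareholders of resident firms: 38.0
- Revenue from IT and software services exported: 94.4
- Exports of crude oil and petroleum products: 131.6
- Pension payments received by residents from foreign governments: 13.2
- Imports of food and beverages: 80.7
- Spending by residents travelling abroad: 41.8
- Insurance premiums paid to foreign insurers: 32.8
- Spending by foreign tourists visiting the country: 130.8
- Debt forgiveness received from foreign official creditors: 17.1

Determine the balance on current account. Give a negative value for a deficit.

Goods: -190.2 - 80.7 + 131.6 = -139.3
Services: 130.8 - 32.8 - 41.8 + 94.4 = 150.6
Primary income: -38.0 + 26.7 = -11.3
Secondary income: 13.2 + 52.7 = 65.9
Current account = (-139.3) + 150.6 + (-11.3) + 65.9 = 65.9
(Excluded from the current account — capital account: acquisition of foreign patents and trademarks (non-produced assets) 13.8, sale of embassy land to a foreign government 8.2, capital transfers received from emigrants 13.4, debt forgiveness received from foreign official creditors 17.1.)

65.9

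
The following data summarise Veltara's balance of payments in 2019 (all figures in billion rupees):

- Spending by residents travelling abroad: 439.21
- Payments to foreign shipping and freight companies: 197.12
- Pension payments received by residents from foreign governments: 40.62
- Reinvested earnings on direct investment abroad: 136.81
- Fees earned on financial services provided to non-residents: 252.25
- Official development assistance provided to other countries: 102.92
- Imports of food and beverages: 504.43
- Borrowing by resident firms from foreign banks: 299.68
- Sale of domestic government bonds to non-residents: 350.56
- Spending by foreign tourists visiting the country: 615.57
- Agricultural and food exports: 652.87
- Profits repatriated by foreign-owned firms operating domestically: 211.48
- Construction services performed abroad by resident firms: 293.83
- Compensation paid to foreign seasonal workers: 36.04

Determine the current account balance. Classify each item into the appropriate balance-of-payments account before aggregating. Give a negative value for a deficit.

Goods: -504.43 + 652.87 = 148.44
Services: 252.25 - 439.21 + 615.57 + 293.83 - 197.12 = 525.32
Primary income: 136.81 - 211.48 - 36.04 = -110.71
Secondary income: -102.92 + 40.62 = -62.30
Current account = 148.44 + 525.32 + (-110.71) + (-62.30) = 500.75
(Excluded from the current account — financial account: borrowing by resident firms from foreign banks 299.68, sale of domestic government bonds to non-residents 350.56.)

500.75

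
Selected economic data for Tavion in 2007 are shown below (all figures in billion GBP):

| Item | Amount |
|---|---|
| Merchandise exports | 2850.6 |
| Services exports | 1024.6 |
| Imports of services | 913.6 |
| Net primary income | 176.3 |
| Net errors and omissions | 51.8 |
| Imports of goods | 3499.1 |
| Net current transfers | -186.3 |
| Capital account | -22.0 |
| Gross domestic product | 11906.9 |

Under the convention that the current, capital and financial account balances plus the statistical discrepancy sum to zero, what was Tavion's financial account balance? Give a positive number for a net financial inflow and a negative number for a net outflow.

Goods balance = 2850.6 - 3499.1 = -648.5
Services balance = 1024.6 - 913.6 = 111.0
Trade balance (goods + services) = -648.5 + 111.0 = -537.5
Net primary income = 176.3
Net secondary income = -186.3
Current account = -537.5 + 176.3 + (-186.3) = -547.5
Financial account = -(-547.5 + (-22.0) + 51.8) = 517.7

517.7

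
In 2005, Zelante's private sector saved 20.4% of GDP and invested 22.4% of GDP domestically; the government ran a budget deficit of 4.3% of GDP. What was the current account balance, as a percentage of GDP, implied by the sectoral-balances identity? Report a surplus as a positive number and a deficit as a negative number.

-6.3

By the sectoral-balances identity, CA = (S_private - I) + (T - G).
Private balance = 20.4 - 22.4 = -2.0
Government balance (T - G) = -4.3
CA = -2.0 + (-4.3) = -6.3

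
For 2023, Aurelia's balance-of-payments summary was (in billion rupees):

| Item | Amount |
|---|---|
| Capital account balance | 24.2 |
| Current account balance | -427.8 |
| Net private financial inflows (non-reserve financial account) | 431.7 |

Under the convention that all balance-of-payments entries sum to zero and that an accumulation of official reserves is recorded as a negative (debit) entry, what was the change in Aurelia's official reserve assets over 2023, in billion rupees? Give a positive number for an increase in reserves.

28.1

Official reserve transactions balance = -((-427.8) + 24.2 + 431.7) = -28.1
An accumulation of reserves is recorded as a debit (negative entry), so the change in the stock of reserves is the negative of that balance.
Change in official reserves = -(-28.1) = 28.1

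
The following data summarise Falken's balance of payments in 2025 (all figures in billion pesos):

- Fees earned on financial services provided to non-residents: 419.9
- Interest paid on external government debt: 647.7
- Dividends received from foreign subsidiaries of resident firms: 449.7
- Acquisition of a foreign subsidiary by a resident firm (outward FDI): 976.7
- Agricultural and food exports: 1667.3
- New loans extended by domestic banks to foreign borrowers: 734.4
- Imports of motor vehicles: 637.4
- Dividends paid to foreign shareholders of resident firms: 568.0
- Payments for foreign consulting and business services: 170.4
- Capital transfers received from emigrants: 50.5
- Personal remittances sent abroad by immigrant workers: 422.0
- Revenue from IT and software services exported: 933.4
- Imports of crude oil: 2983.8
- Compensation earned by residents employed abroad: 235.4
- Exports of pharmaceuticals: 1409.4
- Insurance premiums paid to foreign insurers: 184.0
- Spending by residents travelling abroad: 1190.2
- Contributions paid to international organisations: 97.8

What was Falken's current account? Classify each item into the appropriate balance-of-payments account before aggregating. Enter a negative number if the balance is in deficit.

-1786.2

Goods: -2983.8 - 637.4 + 1667.3 + 1409.4 = -544.5
Services: -1190.2 - 184.0 - 170.4 + 419.9 + 933.4 = -191.3
Primary income: -568.0 + 235.4 + 449.7 - 647.7 = -530.6
Secondary income: -422.0 - 97.8 = -519.8
Current account = (-544.5) + (-191.3) + (-530.6) + (-519.8) = -1786.2
(Excluded from the current account — financial account: acquisition of a foreign subsidiary by a resident firm (outward FDI) 976.7, new loans extended by domestic banks to foreign borrowers 734.4; capital account: capital transfers received from emigrants 50.5.)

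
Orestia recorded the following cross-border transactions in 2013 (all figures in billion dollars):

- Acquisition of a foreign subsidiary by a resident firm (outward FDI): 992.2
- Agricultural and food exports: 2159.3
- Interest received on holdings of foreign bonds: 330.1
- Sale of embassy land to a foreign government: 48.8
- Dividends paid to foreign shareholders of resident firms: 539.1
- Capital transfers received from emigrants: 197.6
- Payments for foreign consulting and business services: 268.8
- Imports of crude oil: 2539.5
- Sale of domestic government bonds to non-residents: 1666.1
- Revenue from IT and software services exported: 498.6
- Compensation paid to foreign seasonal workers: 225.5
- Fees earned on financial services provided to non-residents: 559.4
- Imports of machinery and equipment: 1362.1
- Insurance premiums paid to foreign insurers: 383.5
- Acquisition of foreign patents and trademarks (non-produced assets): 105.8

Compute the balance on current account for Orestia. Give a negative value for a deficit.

-1771.1

Goods: -1362.1 + 2159.3 - 2539.5 = -1742.3
Services: 498.6 + 559.4 - 268.8 - 383.5 = 405.7
Primary income: -539.1 + 330.1 - 225.5 = -434.5
Current account = (-1742.3) + 405.7 + (-434.5) = -1771.1
(Excluded from the current account — financial account: acquisition of a foreign subsidiary by a resident firm (outward FDI) 992.2, sale of domestic government bonds to non-residents 1666.1; capital account: sale of embassy land to a foreign government 48.8, capital transfers received from emigrants 197.6, acquisition of foreign patents and trademarks (non-produced assets) 105.8.)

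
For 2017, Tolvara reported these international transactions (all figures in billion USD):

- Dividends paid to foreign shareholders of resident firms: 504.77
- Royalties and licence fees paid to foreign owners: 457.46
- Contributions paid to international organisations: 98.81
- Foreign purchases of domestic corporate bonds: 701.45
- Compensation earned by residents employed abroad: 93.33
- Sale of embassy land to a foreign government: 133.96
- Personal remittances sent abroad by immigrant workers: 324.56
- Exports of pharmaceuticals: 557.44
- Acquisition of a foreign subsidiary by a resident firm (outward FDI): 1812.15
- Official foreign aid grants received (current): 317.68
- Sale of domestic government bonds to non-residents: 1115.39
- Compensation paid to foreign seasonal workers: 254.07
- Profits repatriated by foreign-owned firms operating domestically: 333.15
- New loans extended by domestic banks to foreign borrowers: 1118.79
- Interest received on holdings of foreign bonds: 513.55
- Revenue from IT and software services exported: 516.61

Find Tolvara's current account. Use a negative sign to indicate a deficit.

Goods: 557.44
Services: 516.61 - 457.46 = 59.15
Primary income: -254.07 + 513.55 - 504.77 - 333.15 + 93.33 = -485.11
Secondary income: 317.68 - 324.56 - 98.81 = -105.69
Current account = 557.44 + 59.15 + (-485.11) + (-105.69) = 25.79
(Excluded from the current account — financial account: foreign purchases of domestic corporate bonds 701.45, acquisition of a foreign subsidiary by a resident firm (outward FDI) 1812.15, sale of domestic government bonds to non-residents 1115.39, new loans extended by domestic banks to foreign borrowers 1118.79; capital account: sale of embassy land to a foreign government 133.96.)

25.79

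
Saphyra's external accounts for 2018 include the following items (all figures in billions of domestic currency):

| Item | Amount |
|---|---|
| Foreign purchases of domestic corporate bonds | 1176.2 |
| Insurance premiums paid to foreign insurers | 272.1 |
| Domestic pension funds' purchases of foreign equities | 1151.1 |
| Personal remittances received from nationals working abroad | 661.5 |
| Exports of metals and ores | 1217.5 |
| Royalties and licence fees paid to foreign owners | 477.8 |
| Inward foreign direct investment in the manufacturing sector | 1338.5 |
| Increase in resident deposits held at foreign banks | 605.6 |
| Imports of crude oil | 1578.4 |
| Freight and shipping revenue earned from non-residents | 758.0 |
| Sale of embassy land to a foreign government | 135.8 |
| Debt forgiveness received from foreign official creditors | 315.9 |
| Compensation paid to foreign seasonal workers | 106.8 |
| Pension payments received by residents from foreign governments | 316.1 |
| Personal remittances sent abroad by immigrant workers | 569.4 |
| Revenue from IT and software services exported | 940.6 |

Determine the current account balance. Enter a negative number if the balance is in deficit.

889.2

Goods: 1217.5 - 1578.4 = -360.9
Services: -477.8 + 758.0 + 940.6 - 272.1 = 948.7
Primary income: -106.8
Secondary income: -569.4 + 316.1 + 661.5 = 408.2
Current account = (-360.9) + 948.7 + (-106.8) + 408.2 = 889.2
(Excluded from the current account — financial account: foreign purchases of domestic corporate bonds 1176.2, domestic pension funds' purchases of foreign equities 1151.1, inward foreign direct investment in the manufacturing sector 1338.5, increase in resident deposits held at foreign banks 605.6; capital account: sale of embassy land to a foreign government 135.8, debt forgiveness received from foreign official creditors 315.9.)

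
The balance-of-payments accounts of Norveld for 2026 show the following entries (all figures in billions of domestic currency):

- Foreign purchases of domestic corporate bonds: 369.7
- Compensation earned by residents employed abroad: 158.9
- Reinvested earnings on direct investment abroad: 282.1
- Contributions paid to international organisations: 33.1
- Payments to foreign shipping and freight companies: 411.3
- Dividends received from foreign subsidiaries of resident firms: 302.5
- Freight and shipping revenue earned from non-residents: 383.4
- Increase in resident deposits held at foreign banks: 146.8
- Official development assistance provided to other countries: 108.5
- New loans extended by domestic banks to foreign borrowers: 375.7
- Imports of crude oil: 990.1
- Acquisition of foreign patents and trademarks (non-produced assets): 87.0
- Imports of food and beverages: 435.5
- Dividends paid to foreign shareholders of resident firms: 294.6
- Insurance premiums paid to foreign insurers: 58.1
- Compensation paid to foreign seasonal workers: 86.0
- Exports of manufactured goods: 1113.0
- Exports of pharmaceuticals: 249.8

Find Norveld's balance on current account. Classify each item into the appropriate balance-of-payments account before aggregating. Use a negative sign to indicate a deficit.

Goods: -435.5 + 249.8 - 990.1 + 1113.0 = -62.8
Services: 383.4 - 411.3 - 58.1 = -86.0
Primary income: 282.1 + 158.9 + 302.5 - 86.0 - 294.6 = 362.9
Secondary income: -33.1 - 108.5 = -141.6
Current account = (-62.8) + (-86.0) + 362.9 + (-141.6) = 72.5
(Excluded from the current account — financial account: foreign purchases of domestic corporate bonds 369.7, increase in resident deposits held at foreign banks 146.8, new loans extended by domestic banks to foreign borrowers 375.7; capital account: acquisition of foreign patents and trademarks (non-produced assets) 87.0.)

72.5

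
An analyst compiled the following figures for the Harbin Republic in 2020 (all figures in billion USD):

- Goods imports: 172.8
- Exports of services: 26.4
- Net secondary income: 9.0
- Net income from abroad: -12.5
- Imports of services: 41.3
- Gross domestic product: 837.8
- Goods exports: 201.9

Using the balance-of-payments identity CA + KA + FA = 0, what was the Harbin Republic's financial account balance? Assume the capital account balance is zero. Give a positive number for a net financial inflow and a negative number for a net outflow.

-10.7

Goods balance = 201.9 - 172.8 = 29.1
Services balance = 26.4 - 41.3 = -14.9
Trade balance (goods + services) = 29.1 + (-14.9) = 14.2
Net primary income = -12.5
Net secondary income = 9.0
Current account = 14.2 + (-12.5) + 9.0 = 10.7
Financial account = -(10.7) = -10.7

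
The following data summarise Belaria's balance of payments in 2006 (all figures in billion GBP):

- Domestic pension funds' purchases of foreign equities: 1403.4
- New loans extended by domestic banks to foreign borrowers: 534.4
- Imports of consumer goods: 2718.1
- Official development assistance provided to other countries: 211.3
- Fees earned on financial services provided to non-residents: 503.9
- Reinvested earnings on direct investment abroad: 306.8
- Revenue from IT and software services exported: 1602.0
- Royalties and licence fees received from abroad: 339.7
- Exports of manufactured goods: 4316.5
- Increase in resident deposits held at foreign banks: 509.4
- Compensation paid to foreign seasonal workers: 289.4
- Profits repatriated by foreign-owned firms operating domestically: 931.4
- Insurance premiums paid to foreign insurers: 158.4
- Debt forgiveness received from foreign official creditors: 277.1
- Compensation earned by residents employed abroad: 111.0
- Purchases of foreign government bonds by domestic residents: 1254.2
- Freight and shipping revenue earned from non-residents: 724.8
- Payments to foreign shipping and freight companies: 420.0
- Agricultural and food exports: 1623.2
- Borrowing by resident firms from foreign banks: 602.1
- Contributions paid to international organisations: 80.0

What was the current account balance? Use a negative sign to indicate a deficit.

Goods: 1623.2 + 4316.5 - 2718.1 = 3221.6
Services: -158.4 + 503.9 + 339.7 + 1602.0 - 420.0 + 724.8 = 2592.0
Primary income: -931.4 - 289.4 + 306.8 + 111.0 = -803.0
Secondary income: -80.0 - 211.3 = -291.3
Current account = 3221.6 + 2592.0 + (-803.0) + (-291.3) = 4719.3
(Excluded from the current account — financial account: domestic pension funds' purchases of foreign equities 1403.4, new loans extended by domestic banks to foreign borrowers 534.4, increase in resident deposits held at foreign banks 509.4, purchases of foreign government bonds by domestic residents 1254.2, borrowing by resident firms from foreign banks 602.1; capital account: debt forgiveness received from foreign official creditors 277.1.)

4719.3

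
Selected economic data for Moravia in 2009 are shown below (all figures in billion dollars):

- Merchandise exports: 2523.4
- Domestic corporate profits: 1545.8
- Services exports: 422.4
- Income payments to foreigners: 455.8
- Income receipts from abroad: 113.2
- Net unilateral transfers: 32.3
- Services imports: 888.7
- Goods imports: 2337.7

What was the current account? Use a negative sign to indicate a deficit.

Goods balance = 2523.4 - 2337.7 = 185.7
Services balance = 422.4 - 888.7 = -466.3
Trade balance (goods + services) = 185.7 + (-466.3) = -280.6
Net primary income = 113.2 - 455.8 = -342.6
Net secondary income = 32.3
Current account = -280.6 + (-342.6) + 32.3 = -590.9

-590.9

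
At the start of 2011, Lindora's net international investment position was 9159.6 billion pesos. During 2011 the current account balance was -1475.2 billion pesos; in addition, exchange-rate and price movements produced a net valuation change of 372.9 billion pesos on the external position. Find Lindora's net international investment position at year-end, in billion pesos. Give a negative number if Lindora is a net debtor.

8057.3

Change in NIIP = current account + net valuation change = -1475.2 + 372.9 = -1102.3
End-of-year NIIP = 9159.6 + (-1102.3) = 8057.3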